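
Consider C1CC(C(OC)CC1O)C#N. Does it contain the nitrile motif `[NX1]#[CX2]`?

Yes

The pattern [NX1]#[CX2] describes a nitrogen triple-bonded to a two-connected carbon — a nitrile.
The molecule carries a nitrile (-C#N), whose atoms satisfy every constraint of the query, so the pattern matches.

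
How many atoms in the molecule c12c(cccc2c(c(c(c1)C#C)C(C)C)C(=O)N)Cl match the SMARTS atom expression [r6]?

10

The query [r6] means: r6 matches atoms in a six-membered ring.
Check the 19 heavy atoms by environment: 10× c (aromatic, in 6-ring) → match; 6× C (acyclic) → no; 1× O (acyclic) → no; 1× N (acyclic) → no; 1× Cl (acyclic) → no.
That gives 10 matching atoms.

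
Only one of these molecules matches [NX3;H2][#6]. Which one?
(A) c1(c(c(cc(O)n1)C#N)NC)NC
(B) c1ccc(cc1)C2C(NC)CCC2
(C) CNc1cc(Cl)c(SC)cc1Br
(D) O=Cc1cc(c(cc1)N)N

[NX3;H2][#6] describes a trivalent nitrogen with two H attached to carbon (a primary amine).
(A) has an N-methylamino group (-NHCH3) but the nitrogen bears two carbons and only one H (H1), not H2.
(B) has an N-methylamino group (-NHCH3) but the nitrogen bears two carbons and only one H (H1), not H2.
(C) has an N-methylamino group (-NHCH3) but the nitrogen bears two carbons and only one H (H1), not H2.
(D) contains a primary amino group (-NH2), which satisfies every atom and bond constraint.
So the answer is (D).

D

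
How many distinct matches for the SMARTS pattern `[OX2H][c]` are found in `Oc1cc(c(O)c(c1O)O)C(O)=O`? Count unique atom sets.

[OX2H][c] is the SMARTS for a phenol: a hydroxyl oxygen attached to an aromatic carbon.
The molecule carries 4 separate instances of a hydroxyl group (-OH) meeting every constraint; each maps to a distinct set of atoms, giving 4 matches.

4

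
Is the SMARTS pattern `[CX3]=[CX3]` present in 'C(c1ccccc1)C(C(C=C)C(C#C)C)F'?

Yes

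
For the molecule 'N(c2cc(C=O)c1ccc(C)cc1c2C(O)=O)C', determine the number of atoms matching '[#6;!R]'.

Check the 18 heavy atoms by environment: 10× c (aromatic, in 6-ring) → no; 4× C (acyclic) → match; 3× O (acyclic) → no; 1× N (acyclic) → no.
That gives 4 matching atoms.

4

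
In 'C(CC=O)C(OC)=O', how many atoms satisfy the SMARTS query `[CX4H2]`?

2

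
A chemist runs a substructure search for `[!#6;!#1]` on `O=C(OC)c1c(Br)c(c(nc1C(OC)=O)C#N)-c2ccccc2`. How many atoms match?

The query [!#6;!#1] means: not carbon and not hydrogen — any heteroatom.
Check the 23 heavy atoms by environment: 1× n (aromatic) → match; 11× c (aromatic) → no; 5× C → no; 4× O → match; 1× Br → match; 1× N → match.
Summing the matching environments: 1 + 4 + 1 + 1 = 7 matching atoms.

7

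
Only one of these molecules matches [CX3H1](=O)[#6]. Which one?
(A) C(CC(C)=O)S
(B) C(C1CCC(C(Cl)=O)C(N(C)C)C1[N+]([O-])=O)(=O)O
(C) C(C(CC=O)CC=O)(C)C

C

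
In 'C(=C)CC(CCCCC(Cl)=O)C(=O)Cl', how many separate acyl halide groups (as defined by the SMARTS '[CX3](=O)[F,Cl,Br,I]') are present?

[CX3](=O)[F,Cl,Br,I] is the SMARTS for an acyl halide: a carbonyl carbon bonded to a halogen.
The molecule carries 2 separate instances of an acyl chloride (-C(=O)Cl) meeting every constraint; each maps to a distinct set of atoms, giving 2 matches.

2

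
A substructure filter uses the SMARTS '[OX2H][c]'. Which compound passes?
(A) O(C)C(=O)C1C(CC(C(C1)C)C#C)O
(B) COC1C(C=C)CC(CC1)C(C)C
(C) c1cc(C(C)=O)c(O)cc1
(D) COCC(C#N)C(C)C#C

C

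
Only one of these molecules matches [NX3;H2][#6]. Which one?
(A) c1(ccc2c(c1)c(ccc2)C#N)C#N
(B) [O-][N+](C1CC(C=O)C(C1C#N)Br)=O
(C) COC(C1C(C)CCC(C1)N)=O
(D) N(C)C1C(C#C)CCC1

C

[NX3;H2][#6] describes a trivalent nitrogen with two H attached to carbon (a primary amine).
(A) has a nitrile (-C#N) but the nitrogen is NX1 (triple-bonded), not NX3 with two H.
(B) has a nitrile (-C#N) but the nitrogen is NX1 (triple-bonded), not NX3 with two H.
(C) contains a primary amino group (-NH2), which satisfies every atom and bond constraint.
(D) has an N-methylamino group (-NHCH3) but the nitrogen bears two carbons and only one H (H1), not H2.
So the answer is (C).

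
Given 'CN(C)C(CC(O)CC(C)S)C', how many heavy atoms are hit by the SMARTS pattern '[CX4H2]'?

2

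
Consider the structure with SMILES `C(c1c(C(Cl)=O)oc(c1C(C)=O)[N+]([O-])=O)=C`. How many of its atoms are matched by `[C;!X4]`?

4

The query [C;!X4] means: aliphatic carbon that does not have four total connections.
Check the 16 heavy atoms by environment: 1× o (aromatic, X2) → no; 4× c (aromatic, X3) → no; 4× C (X3) → match; 3× O (X1) → no; 1× C (X4) → no; 1× Cl (X1) → no; 1× N (charge +1, X3) → no; 1× O (charge -1, X1) → no.
That gives 4 matching atoms.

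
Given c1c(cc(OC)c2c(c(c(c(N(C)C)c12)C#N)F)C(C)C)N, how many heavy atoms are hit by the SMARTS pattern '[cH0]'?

8

Check the 22 heavy atoms by environment: 8× c (aromatic, H0) → match; 2× c (aromatic, H1) → no; 1× C (H0) → no; 2× N (H0) → no; 1× C (H1) → no; 5× C (H3) → no; 1× O (H0) → no; 1× F (H0) → no; 1× N (H2) → no.
That gives 8 matching atoms.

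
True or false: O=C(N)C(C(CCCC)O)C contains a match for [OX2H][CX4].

True

The pattern [OX2H][CX4] describes a hydroxyl oxygen bound to an sp3 (X4) carbon — an aliphatic alcohol.
The molecule carries a hydroxyl group (-OH), whose atoms satisfy every constraint of the query, so the pattern matches.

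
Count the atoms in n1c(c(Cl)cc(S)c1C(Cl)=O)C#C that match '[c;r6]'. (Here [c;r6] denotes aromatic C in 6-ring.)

5

Check the 13 heavy atoms by environment: 1× n (aromatic, in 6-ring) → no; 5× c (aromatic, in 6-ring) → match; 3× C (acyclic) → no; 1× S (acyclic) → no; 2× Cl (acyclic) → no; 1× O (acyclic) → no.
That gives 5 matching atoms.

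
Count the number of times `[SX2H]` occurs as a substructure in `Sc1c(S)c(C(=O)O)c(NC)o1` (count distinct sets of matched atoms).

[SX2H] is the SMARTS for a thiol: an aliphatic sulfur with two connections, one being H.
The molecule carries 2 separate instances of a thiol (-SH) meeting every constraint; each maps to a distinct set of atoms, giving 2 matches.

2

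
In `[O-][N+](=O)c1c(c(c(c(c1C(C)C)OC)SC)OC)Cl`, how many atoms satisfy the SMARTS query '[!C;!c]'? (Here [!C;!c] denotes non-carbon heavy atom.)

The query [!C;!c] means: neither aliphatic nor aromatic carbon — same as [!#6].
Check the 19 heavy atoms by environment: 6× c (aromatic) → no; 6× C → no; 1× Cl → match; 3× O → match; 1× N (charge +1) → match; 1× O (charge -1) → match; 1× S → match.
Summing the matching environments: 1 + 3 + 1 + 1 + 1 = 7 matching atoms.

7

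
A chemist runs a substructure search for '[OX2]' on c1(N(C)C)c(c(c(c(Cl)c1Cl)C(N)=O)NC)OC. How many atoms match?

Check the 18 heavy atoms by environment: 6× c (aromatic, X3) → no; 3× N (X3) → no; 4× C (X4) → no; 2× Cl (X1) → no; 1× C (X3) → no; 1× O (X1) → no; 1× O (X2) → match.
That gives 1 matching atom.

1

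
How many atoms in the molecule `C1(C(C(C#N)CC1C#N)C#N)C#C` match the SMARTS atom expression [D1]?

4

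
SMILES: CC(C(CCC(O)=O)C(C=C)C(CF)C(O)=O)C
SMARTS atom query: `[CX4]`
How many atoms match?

9

Check the 18 heavy atoms by environment: 9× C (X4) → match; 4× C (X3) → no; 2× O (X1) → no; 2× O (X2) → no; 1× F (X1) → no.
That gives 9 matching atoms.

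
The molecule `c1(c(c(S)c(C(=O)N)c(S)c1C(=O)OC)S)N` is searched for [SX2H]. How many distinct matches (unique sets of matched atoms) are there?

3

[SX2H] is the SMARTS for a thiol: an aliphatic sulfur with two connections, one being H.
The molecule carries 3 separate instances of a thiol (-SH) meeting every constraint; each maps to a distinct set of atoms, giving 3 matches.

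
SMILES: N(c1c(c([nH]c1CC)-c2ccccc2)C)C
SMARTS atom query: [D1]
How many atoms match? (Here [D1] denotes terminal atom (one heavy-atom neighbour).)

3

The query [D1] means: atom with exactly one heavy-atom neighbour (degree 1).
Check the 16 heavy atoms by environment: 1× n (aromatic, D2) → no; 5× c (aromatic, D3) → no; 3× C (D1) → match; 1× C (D2) → no; 1× N (D2) → no; 5× c (aromatic, D2) → no.
That gives 3 matching atoms.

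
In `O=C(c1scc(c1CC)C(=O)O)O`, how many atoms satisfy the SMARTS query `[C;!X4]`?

2

Check the 13 heavy atoms by environment: 1× s (aromatic, X2) → no; 4× c (aromatic, X3) → no; 2× C (X4) → no; 2× C (X3) → match; 2× O (X1) → no; 2× O (X2) → no.
That gives 2 matching atoms.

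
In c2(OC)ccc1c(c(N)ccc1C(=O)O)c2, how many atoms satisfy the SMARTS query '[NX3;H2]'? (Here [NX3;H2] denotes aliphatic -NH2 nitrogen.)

Check the 16 heavy atoms by environment: 5× c (aromatic, H0, X3) → no; 5× c (aromatic, H1, X3) → no; 1× O (H0, X2) → no; 1× C (H3, X4) → no; 1× C (H0, X3) → no; 1× O (H0, X1) → no; 1× O (H1, X2) → no; 1× N (H2, X3) → match.
That gives 1 matching atom.

1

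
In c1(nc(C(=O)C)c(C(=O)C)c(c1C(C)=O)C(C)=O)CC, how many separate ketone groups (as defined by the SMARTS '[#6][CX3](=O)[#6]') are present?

4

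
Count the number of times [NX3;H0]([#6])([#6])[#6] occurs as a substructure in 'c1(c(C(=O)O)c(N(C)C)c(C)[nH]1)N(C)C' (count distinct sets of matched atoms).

2

[NX3;H0]([#6])([#6])[#6] is the SMARTS for a tertiary amine: a trivalent nitrogen with no H, bonded to three carbons.
The molecule carries 2 separate instances of a dimethylamino group (-N(CH3)2) meeting every constraint; each maps to a distinct set of atoms, giving 2 matches.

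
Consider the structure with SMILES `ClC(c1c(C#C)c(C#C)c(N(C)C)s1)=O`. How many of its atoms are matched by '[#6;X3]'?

Check the 15 heavy atoms by environment: 1× s (aromatic, X2) → no; 4× c (aromatic, X3) → match; 4× C (X2) → no; 1× N (X3) → no; 2× C (X4) → no; 1× C (X3) → match; 1× O (X1) → no; 1× Cl (X1) → no.
Summing the matching environments: 4 + 1 = 5 matching atoms.

5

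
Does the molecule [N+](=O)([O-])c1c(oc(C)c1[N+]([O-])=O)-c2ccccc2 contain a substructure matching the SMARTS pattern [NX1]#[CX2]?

No

The pattern [NX1]#[CX2] describes a nitrogen triple-bonded to a two-connected carbon — a nitrile.
The closest candidate here is a nitro group (-[N+](=O)[O-]), but there is no C#N triple bond. No other fragment satisfies the full query, so there is no match.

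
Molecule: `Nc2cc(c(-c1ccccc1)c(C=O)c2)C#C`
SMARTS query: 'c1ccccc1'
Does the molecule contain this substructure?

Yes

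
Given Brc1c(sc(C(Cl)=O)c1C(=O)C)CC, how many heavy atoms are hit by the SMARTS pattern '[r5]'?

5

The query [r5] means: r5 matches atoms in a five-membered ring.
Check the 14 heavy atoms by environment: 1× s (aromatic, in 5-ring) → match; 4× c (aromatic, in 5-ring) → match; 5× C (acyclic) → no; 2× O (acyclic) → no; 1× Cl (acyclic) → no; 1× Br (acyclic) → no.
Summing the matching environments: 1 + 4 = 5 matching atoms.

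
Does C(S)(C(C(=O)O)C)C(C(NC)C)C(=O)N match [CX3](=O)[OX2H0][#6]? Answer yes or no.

No

The pattern [CX3](=O)[OX2H0][#6] describes a carbonyl carbon bonded to an oxygen that is itself bonded to carbon (no H on that O) — an ester.
The closest candidate here is a carboxylic acid group (-C(=O)OH), but the singly-bonded O carries H (OX2H1, not H0). No other fragment satisfies the full query, so there is no match.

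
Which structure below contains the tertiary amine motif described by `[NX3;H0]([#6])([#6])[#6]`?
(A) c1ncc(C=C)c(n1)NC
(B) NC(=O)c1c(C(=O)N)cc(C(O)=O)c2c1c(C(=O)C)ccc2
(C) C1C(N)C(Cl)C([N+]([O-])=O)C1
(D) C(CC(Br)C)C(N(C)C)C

D

[NX3;H0]([#6])([#6])[#6] describes a trivalent nitrogen with no H, bonded to three carbons (a tertiary amine).
(A) has an N-methylamino group (-NHCH3) but the nitrogen still has one H (H1), not H0.
(B) has a primary amide (-C(=O)NH2) but the amide nitrogen has H2 and only one carbon neighbour.
(C) has a primary amino group (-NH2) but the nitrogen has H2, not H0 with three carbons.
(D) contains a dimethylamino group (-N(CH3)2), which satisfies every atom and bond constraint.
So the answer is (D).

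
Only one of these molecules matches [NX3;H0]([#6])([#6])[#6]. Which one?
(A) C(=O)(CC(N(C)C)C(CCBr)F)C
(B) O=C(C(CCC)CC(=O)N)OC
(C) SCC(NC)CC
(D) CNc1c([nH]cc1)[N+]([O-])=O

A

[NX3;H0]([#6])([#6])[#6] describes a trivalent nitrogen with no H, bonded to three carbons (a tertiary amine).
(A) contains a dimethylamino group (-N(CH3)2), which satisfies every atom and bond constraint.
(B) has a primary amide (-C(=O)NH2) but the amide nitrogen has H2 and only one carbon neighbour.
(C) has an N-methylamino group (-NHCH3) but the nitrogen still has one H (H1), not H0.
(D) has an N-methylamino group (-NHCH3) but the nitrogen still has one H (H1), not H0.
So the answer is (A).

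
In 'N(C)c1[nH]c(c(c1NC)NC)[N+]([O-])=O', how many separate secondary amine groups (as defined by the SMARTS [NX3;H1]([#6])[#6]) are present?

3

[NX3;H1]([#6])[#6] is the SMARTS for a secondary amine: a trivalent nitrogen with one H, bonded to two carbons.
The molecule carries 3 separate instances of an N-methylamino group (-NHCH3) meeting every constraint; each maps to a distinct set of atoms, giving 3 matches.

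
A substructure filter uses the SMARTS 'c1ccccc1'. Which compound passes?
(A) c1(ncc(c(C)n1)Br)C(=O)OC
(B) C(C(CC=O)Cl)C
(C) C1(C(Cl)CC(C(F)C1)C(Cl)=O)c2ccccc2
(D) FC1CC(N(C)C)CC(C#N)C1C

C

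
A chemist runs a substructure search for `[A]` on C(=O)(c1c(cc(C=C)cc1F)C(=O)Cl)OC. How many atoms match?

10

Check the 16 heavy atoms by environment: 6× c (aromatic) → no; 1× F → match; 5× C → match; 3× O → match; 1× Cl → match.
Summing the matching environments: 1 + 5 + 3 + 1 = 10 matching atoms.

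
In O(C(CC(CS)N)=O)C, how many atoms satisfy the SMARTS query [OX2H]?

Check the 9 heavy atoms by environment: 2× C (H2, X4) → no; 1× C (H1, X4) → no; 1× S (H1, X2) → no; 1× C (H0, X3) → no; 1× O (H0, X1) → no; 1× O (H0, X2) → no; 1× C (H3, X4) → no; 1× N (H2, X3) → no.
No environment satisfies the query, so 0 matching atoms.

0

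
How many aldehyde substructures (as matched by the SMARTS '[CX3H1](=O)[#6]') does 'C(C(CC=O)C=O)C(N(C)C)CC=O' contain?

3

[CX3H1](=O)[#6] is the SMARTS for an aldehyde: an sp2 carbon with one H, double-bonded to O and single-bonded to carbon.
The molecule carries 3 separate instances of an aldehyde (-CHO) meeting every constraint; each maps to a distinct set of atoms, giving 3 matches.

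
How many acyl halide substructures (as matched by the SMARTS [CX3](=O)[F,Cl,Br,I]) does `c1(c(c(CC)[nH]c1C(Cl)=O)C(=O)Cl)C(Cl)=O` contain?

[CX3](=O)[F,Cl,Br,I] is the SMARTS for an acyl halide: a carbonyl carbon bonded to a halogen.
The molecule carries 3 separate instances of an acyl chloride (-C(=O)Cl) meeting every constraint; each maps to a distinct set of atoms, giving 3 matches.

3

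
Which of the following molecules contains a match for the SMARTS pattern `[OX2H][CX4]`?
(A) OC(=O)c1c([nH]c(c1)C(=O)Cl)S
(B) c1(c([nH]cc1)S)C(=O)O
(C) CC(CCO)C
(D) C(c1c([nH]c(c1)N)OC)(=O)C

[OX2H][CX4] describes a hydroxyl oxygen bound to an sp3 (X4) carbon (an aliphatic alcohol).
(A) has a carboxylic acid group (-C(=O)OH) but the -OH is on a CX3 carbonyl carbon, not a CX4 carbon.
(B) has a carboxylic acid group (-C(=O)OH) but the -OH is on a CX3 carbonyl carbon, not a CX4 carbon.
(C) contains a hydroxyl group (-OH), which satisfies every atom and bond constraint.
(D) has a methoxy ether (-OCH3) but the oxygen has H0 (ether), not H1.
So the answer is (C).

C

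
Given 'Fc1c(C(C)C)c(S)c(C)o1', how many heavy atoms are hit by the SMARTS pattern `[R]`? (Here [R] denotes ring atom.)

5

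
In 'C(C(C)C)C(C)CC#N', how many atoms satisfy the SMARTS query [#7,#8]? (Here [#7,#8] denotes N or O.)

1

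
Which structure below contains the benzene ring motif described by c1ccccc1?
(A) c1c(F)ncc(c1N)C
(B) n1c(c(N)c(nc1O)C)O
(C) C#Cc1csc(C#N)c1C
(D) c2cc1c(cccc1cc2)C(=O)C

D

c1ccccc1 describes six aromatic carbons in a ring (a benzene ring).
(A) has a methyl group (-CH3) but no six-membered all-carbon aromatic ring is present.
(B) has a methyl group (-CH3) but no six-membered all-carbon aromatic ring is present.
(C) has a methyl group (-CH3) but no six-membered all-carbon aromatic ring is present.
(D) contains the required atom environment, so the pattern matches.
So the answer is (D).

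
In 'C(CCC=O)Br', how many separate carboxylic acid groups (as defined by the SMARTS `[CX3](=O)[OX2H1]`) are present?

[CX3](=O)[OX2H1] is the SMARTS for a carboxylic acid: an sp2 carbon double-bonded to O and single-bonded to an -OH oxygen.
The molecule has an aldehyde (-CHO), but there is no singly-bonded oxygen on the carbonyl carbon; nothing else fits, so there are 0 matches.

0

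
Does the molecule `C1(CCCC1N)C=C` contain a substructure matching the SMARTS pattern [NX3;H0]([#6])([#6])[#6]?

No

The pattern [NX3;H0]([#6])([#6])[#6] describes a trivalent nitrogen with no H, bonded to three carbons — a tertiary amine.
The closest candidate here is a primary amino group (-NH2), but the nitrogen has H2, not H0 with three carbons. No other fragment satisfies the full query, so there is no match.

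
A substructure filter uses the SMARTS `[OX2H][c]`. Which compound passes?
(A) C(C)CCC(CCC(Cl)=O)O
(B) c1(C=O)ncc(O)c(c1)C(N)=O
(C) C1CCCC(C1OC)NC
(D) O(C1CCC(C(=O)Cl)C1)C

[OX2H][c] describes a hydroxyl oxygen attached to an aromatic carbon (a phenol).
(A) has a hydroxyl group (-OH) but the -OH is on an aliphatic carbon, not an aromatic c.
(B) contains a hydroxyl group (-OH), which satisfies every atom and bond constraint.
(C) has a methoxy ether (-OCH3) but the oxygen has H0, not H1.
(D) has a methoxy ether (-OCH3) but the oxygen has H0, not H1.
So the answer is (B).

B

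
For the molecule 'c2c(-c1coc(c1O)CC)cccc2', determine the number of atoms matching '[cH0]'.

The query [cH0] means: aromatic carbon with no attached hydrogen (substituted or ring-fusion).
Check the 14 heavy atoms by environment: 1× o (aromatic, H0) → no; 4× c (aromatic, H0) → match; 6× c (aromatic, H1) → no; 1× O (H1) → no; 1× C (H2) → no; 1× C (H3) → no.
That gives 4 matching atoms.

4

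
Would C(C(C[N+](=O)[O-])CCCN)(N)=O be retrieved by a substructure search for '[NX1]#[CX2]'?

The pattern [NX1]#[CX2] describes a nitrogen triple-bonded to a two-connected carbon — a nitrile.
The closest candidate here is a nitro group (-[N+](=O)[O-]), but there is no C#N triple bond. No other fragment satisfies the full query, so there is no match.

No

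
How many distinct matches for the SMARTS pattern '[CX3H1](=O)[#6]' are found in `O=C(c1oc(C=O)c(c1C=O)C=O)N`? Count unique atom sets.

3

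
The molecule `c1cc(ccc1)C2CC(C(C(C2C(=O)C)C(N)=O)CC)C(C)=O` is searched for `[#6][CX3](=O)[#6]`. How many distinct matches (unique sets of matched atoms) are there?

2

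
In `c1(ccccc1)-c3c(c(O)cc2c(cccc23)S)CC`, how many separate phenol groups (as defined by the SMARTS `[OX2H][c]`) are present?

[OX2H][c] is the SMARTS for a phenol: a hydroxyl oxygen attached to an aromatic carbon.
Exactly one fragment in the molecule meets all constraints, giving 1 match.

1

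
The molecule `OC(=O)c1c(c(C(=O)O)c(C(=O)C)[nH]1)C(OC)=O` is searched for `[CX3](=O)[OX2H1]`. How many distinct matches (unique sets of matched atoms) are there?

[CX3](=O)[OX2H1] is the SMARTS for a carboxylic acid: an sp2 carbon double-bonded to O and single-bonded to an -OH oxygen.
The molecule carries 2 separate instances of a carboxylic acid group (-C(=O)OH) meeting every constraint; each maps to a distinct set of atoms, giving 2 matches.

2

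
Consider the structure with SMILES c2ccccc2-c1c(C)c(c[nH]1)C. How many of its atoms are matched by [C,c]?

The query [C,c] means: comma = OR; matches aliphatic or aromatic carbon — same as #6.
Check the 13 heavy atoms by environment: 1× n (aromatic) → no; 10× c (aromatic) → match; 2× C → match.
Summing the matching environments: 10 + 2 = 12 matching atoms.

12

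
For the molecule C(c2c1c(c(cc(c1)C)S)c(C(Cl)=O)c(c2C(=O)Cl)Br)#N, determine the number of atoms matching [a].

10

The query [a] means: a matches any aromatic atom.
Check the 21 heavy atoms by environment: 10× c (aromatic) → match; 4× C → no; 2× O → no; 2× Cl → no; 1× Br → no; 1× N → no; 1× S → no.
That gives 10 matching atoms.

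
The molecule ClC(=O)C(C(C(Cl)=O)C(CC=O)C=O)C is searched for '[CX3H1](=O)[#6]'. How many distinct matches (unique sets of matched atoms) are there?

[CX3H1](=O)[#6] is the SMARTS for an aldehyde: an sp2 carbon with one H, double-bonded to O and single-bonded to carbon.
The molecule carries 2 separate instances of an aldehyde (-CHO) meeting every constraint; each maps to a distinct set of atoms, giving 2 matches.

2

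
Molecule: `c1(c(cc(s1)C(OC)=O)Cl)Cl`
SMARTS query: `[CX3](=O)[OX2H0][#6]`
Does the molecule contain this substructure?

Yes

The pattern [CX3](=O)[OX2H0][#6] describes a carbonyl carbon bonded to an oxygen that is itself bonded to carbon (no H on that O) — an ester.
The molecule carries a methyl-ester group (-C(=O)OCH3), whose atoms satisfy every constraint of the query, so the pattern matches.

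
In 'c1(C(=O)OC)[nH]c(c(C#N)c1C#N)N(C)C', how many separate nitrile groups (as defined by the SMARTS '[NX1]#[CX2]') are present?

2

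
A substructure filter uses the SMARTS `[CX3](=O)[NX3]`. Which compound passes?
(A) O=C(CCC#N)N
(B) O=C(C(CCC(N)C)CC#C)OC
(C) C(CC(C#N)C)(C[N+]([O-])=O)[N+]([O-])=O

A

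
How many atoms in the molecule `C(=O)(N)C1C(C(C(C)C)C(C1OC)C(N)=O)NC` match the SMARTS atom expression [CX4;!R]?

5

Check the 18 heavy atoms by environment: 5× C (X4, in 5-ring) → no; 2× C (X3, acyclic) → no; 2× O (X1, acyclic) → no; 3× N (X3, acyclic) → no; 5× C (X4, acyclic) → match; 1× O (X2, acyclic) → no.
That gives 5 matching atoms.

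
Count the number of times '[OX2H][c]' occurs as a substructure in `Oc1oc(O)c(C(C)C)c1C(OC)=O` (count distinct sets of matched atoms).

[OX2H][c] is the SMARTS for a phenol: a hydroxyl oxygen attached to an aromatic carbon.
The molecule carries 2 separate instances of a hydroxyl group (-OH) meeting every constraint; each maps to a distinct set of atoms, giving 2 matches.

2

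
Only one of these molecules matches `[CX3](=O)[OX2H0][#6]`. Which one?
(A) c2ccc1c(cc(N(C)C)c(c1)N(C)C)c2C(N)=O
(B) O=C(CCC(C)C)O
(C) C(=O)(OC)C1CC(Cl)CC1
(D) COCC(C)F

C

[CX3](=O)[OX2H0][#6] describes a carbonyl carbon bonded to an oxygen that is itself bonded to carbon (no H on that O) (an ester).
(A) has a primary amide (-C(=O)NH2) but the carbonyl is bonded to N, not to an O-C linkage.
(B) has a carboxylic acid group (-C(=O)OH) but the singly-bonded O carries H (OX2H1, not H0).
(C) contains a methyl-ester group (-C(=O)OCH3), which satisfies every atom and bond constraint.
(D) has a methoxy ether (-OCH3) but the ether oxygen is not adjacent to a C=O carbon.
So the answer is (C).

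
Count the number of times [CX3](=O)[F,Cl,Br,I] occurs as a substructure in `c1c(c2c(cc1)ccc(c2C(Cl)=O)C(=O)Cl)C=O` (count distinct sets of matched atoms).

2

[CX3](=O)[F,Cl,Br,I] is the SMARTS for an acyl halide: a carbonyl carbon bonded to a halogen.
The molecule carries 2 separate instances of an acyl chloride (-C(=O)Cl) meeting every constraint; each maps to a distinct set of atoms, giving 2 matches.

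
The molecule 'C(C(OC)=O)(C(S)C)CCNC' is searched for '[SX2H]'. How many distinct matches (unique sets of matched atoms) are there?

[SX2H] is the SMARTS for a thiol: an aliphatic sulfur with two connections, one being H.
Exactly one fragment in the molecule meets all constraints, giving 1 match.

1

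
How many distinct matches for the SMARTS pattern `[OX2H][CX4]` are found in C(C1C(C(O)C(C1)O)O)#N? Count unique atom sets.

3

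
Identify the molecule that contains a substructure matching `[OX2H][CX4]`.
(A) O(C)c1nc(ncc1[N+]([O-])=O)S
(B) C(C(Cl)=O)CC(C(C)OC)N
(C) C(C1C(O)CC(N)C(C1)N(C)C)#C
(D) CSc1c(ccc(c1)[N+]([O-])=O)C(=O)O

C

[OX2H][CX4] describes a hydroxyl oxygen bound to an sp3 (X4) carbon (an aliphatic alcohol).
(A) has a methoxy ether (-OCH3) but the oxygen has H0 (ether), not H1.
(B) has a methoxy ether (-OCH3) but the oxygen has H0 (ether), not H1.
(C) contains a hydroxyl group (-OH), which satisfies every atom and bond constraint.
(D) has a carboxylic acid group (-C(=O)OH) but the -OH is on a CX3 carbonyl carbon, not a CX4 carbon.
So the answer is (C).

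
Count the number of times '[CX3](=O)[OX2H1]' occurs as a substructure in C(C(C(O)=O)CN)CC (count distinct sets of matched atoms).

1

[CX3](=O)[OX2H1] is the SMARTS for a carboxylic acid: an sp2 carbon double-bonded to O and single-bonded to an -OH oxygen.
Exactly one fragment in the molecule meets all constraints, giving 1 match.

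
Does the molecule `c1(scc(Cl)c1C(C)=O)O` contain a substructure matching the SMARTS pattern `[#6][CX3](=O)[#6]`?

Yes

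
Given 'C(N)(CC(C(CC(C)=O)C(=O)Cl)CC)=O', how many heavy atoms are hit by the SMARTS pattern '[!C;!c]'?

5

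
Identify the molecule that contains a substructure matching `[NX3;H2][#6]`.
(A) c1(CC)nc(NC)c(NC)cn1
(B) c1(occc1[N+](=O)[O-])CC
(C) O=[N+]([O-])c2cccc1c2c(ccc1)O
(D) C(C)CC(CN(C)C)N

D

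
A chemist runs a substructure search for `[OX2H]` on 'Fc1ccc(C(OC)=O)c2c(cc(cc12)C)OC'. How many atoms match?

The query [OX2H] means: aliphatic oxygen with two connections, one of which is H — an -OH oxygen.
Check the 18 heavy atoms by environment: 6× c (aromatic, H0, X3) → no; 4× c (aromatic, H1, X3) → no; 2× O (H0, X2) → no; 3× C (H3, X4) → no; 1× C (H0, X3) → no; 1× O (H0, X1) → no; 1× F (H0, X1) → no.
No environment satisfies the query, so 0 matching atoms.

0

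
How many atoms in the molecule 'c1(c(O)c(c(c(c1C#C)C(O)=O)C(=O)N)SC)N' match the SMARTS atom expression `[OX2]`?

2

The query [OX2] means: aliphatic oxygen with two total connections — ether, hydroxyl, or ester single-bond O.
Check the 18 heavy atoms by environment: 6× c (aromatic, X3) → no; 2× C (X3) → no; 2× O (X1) → no; 2× N (X3) → no; 2× O (X2) → match; 2× C (X2) → no; 1× S (X2) → no; 1× C (X4) → no.
That gives 2 matching atoms.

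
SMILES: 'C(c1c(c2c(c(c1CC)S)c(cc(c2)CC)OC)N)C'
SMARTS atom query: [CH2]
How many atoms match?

3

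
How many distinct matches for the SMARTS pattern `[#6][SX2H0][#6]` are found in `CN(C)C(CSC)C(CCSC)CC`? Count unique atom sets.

[#6][SX2H0][#6] is the SMARTS for a thioether: an aliphatic sulfur bridging two carbons with no H on the sulfur.
The molecule carries 2 separate instances of a methylthio ether (-SCH3) meeting every constraint; each maps to a distinct set of atoms, giving 2 matches.

2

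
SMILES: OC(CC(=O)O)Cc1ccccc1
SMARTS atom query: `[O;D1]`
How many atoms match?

3

The query [O;D1] means: aliphatic oxygen bonded to exactly one heavy atom.
Check the 13 heavy atoms by environment: 2× C (D2) → no; 2× C (D3) → no; 3× O (D1) → match; 1× c (aromatic, D3) → no; 5× c (aromatic, D2) → no.
That gives 3 matching atoms.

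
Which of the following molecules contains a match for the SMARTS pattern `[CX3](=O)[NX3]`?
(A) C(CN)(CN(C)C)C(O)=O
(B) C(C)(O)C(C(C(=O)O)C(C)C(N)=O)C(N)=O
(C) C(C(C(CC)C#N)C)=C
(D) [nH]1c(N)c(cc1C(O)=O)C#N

B

[CX3](=O)[NX3] describes a carbonyl carbon bonded to a trivalent nitrogen (an amide).
(A) has a carboxylic acid group (-C(=O)OH) but the carbonyl is bonded to O, not to an NX3 nitrogen.
(B) contains a primary amide (-C(=O)NH2), which satisfies every atom and bond constraint.
(C) has a nitrile (-C#N) but the nitrile N is NX1 (triple-bonded), not NX3.
(D) has a primary amino group (-NH2) but the -NH2 is not attached to a carbonyl carbon.
So the answer is (B).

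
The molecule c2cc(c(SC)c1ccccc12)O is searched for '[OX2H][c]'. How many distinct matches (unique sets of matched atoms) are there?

1

[OX2H][c] is the SMARTS for a phenol: a hydroxyl oxygen attached to an aromatic carbon.
Exactly one fragment in the molecule meets all constraints, giving 1 match.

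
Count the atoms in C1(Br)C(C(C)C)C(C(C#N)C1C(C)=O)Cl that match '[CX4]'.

Check the 15 heavy atoms by environment: 9× C (X4) → match; 1× Br (X1) → no; 1× C (X3) → no; 1× O (X1) → no; 1× Cl (X1) → no; 1× C (X2) → no; 1× N (X1) → no.
That gives 9 matching atoms.

9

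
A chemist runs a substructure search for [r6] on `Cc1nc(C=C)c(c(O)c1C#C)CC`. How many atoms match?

6

The query [r6] means: r6 matches atoms in a six-membered ring.
Check the 14 heavy atoms by environment: 1× n (aromatic, in 6-ring) → match; 5× c (aromatic, in 6-ring) → match; 7× C (acyclic) → no; 1× O (acyclic) → no.
Summing the matching environments: 1 + 5 = 6 matching atoms.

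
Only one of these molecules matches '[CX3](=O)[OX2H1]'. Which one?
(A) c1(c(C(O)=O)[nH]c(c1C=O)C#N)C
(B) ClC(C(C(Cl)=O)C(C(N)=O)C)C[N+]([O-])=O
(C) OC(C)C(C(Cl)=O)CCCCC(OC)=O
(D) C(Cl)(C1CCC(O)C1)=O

A

[CX3](=O)[OX2H1] describes an sp2 carbon double-bonded to O and single-bonded to an -OH oxygen (a carboxylic acid).
(A) contains a carboxylic acid group (-C(=O)OH), which satisfies every atom and bond constraint.
(B) has a primary amide (-C(=O)NH2) but the carbonyl is bonded to N, not to an -OH oxygen.
(C) has a methyl-ester group (-C(=O)OCH3) but the singly-bonded O has no H (OX2H0, not OX2H1).
(D) has an acyl chloride (-C(=O)Cl) but the carbonyl is bonded to Cl, not to an -OH oxygen.
So the answer is (A).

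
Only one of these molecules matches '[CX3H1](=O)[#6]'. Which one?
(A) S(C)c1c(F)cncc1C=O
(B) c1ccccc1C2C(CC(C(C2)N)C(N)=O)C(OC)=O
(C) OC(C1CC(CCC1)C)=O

A

[CX3H1](=O)[#6] describes an sp2 carbon with one H, double-bonded to O and single-bonded to carbon (an aldehyde).
(A) contains an aldehyde (-CHO), which satisfies every atom and bond constraint.
(B) has a methyl-ester group (-C(=O)OCH3) but the carbonyl carbon has H0, not H1.
(C) has a carboxylic acid group (-C(=O)OH) but the carbonyl carbon has H0 and is bonded to O, not H1.
So the answer is (A).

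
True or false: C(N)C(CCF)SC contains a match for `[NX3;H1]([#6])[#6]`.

False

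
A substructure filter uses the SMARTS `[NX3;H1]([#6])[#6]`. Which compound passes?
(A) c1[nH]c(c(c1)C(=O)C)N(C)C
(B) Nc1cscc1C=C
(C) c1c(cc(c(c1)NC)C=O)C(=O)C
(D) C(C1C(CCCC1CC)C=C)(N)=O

C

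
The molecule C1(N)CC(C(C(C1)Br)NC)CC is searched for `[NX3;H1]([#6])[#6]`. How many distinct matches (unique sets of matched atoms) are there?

1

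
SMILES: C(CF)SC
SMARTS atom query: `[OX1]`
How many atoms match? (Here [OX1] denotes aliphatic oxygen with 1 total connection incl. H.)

0

The query [OX1] means: aliphatic oxygen with one total connection — typically a carbonyl =O or an oxide.
Check the 5 heavy atoms by environment: 3× C (X4) → no; 1× F (X1) → no; 1× S (X2) → no.
No environment satisfies the query, so 0 matching atoms.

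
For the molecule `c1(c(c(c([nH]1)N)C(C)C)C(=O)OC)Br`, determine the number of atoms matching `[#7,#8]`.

4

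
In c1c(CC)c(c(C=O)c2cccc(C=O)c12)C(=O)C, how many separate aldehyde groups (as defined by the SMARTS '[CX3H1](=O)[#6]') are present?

2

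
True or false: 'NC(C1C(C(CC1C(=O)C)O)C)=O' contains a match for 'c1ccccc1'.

False

The pattern c1ccccc1 describes six aromatic carbons in a ring — a benzene ring.
The closest candidate here is a methyl group (-CH3), but no six-membered all-carbon aromatic ring is present. No other fragment satisfies the full query, so there is no match.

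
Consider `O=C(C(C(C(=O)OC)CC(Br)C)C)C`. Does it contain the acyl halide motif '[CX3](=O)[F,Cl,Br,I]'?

The pattern [CX3](=O)[F,Cl,Br,I] describes a carbonyl carbon bonded to a halogen — an acyl halide.
The closest candidate here is a methyl-ester group (-C(=O)OCH3), but the carbonyl is bonded to -O-C, not to a halogen. No other fragment satisfies the full query, so there is no match.

No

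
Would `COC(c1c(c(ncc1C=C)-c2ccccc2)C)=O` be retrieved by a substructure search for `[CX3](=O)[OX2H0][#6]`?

Yes

The pattern [CX3](=O)[OX2H0][#6] describes a carbonyl carbon bonded to an oxygen that is itself bonded to carbon (no H on that O) — an ester.
The molecule carries a methyl-ester group (-C(=O)OCH3), whose atoms satisfy every constraint of the query, so the pattern matches.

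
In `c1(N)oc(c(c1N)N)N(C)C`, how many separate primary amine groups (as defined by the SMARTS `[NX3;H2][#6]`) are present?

3

[NX3;H2][#6] is the SMARTS for a primary amine: a trivalent nitrogen with two H attached to carbon.
The molecule carries 3 separate instances of a primary amino group (-NH2) meeting every constraint; each maps to a distinct set of atoms, giving 3 matches.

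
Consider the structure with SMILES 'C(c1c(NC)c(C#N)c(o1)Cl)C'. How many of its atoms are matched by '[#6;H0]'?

Check the 12 heavy atoms by environment: 1× o (aromatic, H0) → no; 4× c (aromatic, H0) → match; 1× C (H2) → no; 2× C (H3) → no; 1× C (H0) → match; 1× N (H0) → no; 1× Cl (H0) → no; 1× N (H1) → no.
Summing the matching environments: 4 + 1 = 5 matching atoms.

5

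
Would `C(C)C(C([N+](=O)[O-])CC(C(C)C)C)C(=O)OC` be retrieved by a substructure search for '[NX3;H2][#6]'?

The pattern [NX3;H2][#6] describes a trivalent nitrogen with two H attached to carbon — a primary amine.
The closest candidate here is a nitro group (-[N+](=O)[O-]), but the nitrogen is [N+] with no H, not NX3H2. No other fragment satisfies the full query, so there is no match.

No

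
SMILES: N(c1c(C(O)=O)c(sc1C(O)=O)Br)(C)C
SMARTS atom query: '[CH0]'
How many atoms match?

2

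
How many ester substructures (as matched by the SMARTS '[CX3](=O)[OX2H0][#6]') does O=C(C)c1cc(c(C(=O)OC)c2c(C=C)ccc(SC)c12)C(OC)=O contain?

[CX3](=O)[OX2H0][#6] is the SMARTS for an ester: a carbonyl carbon bonded to an oxygen that is itself bonded to carbon (no H on that O).
The molecule carries 2 separate instances of a methyl-ester group (-C(=O)OCH3) meeting every constraint; each maps to a distinct set of atoms, giving 2 matches.

2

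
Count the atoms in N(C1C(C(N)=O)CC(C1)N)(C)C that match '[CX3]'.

1

Check the 12 heavy atoms by environment: 7× C (X4) → no; 3× N (X3) → no; 1× C (X3) → match; 1× O (X1) → no.
That gives 1 matching atom.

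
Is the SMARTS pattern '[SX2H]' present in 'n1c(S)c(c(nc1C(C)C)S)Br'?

The pattern [SX2H] describes an aliphatic sulfur with two connections, one being H — a thiol.
The molecule carries a thiol (-SH), whose atoms satisfy every constraint of the query, so the pattern matches.

Yes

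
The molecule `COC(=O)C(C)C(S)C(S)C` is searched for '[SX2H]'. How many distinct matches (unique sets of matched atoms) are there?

2

[SX2H] is the SMARTS for a thiol: an aliphatic sulfur with two connections, one being H.
The molecule carries 2 separate instances of a thiol (-SH) meeting every constraint; each maps to a distinct set of atoms, giving 2 matches.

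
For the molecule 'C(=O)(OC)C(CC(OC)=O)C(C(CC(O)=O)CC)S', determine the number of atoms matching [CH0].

3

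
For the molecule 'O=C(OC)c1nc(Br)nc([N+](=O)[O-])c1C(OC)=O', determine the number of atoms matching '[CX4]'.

2

The query [CX4] means: C with X4: aliphatic carbon with exactly 4 total connections (bonds + H).
Check the 18 heavy atoms by environment: 2× n (aromatic, X2) → no; 4× c (aromatic, X3) → no; 2× C (X3) → no; 3× O (X1) → no; 2× O (X2) → no; 2× C (X4) → match; 1× N (charge +1, X3) → no; 1× O (charge -1, X1) → no; 1× Br (X1) → no.
That gives 2 matching atoms.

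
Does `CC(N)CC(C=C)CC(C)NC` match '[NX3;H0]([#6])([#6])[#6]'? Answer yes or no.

No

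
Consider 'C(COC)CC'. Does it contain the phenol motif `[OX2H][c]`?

No

The pattern [OX2H][c] describes a hydroxyl oxygen attached to an aromatic carbon — a phenol.
The closest candidate here is a methoxy ether (-OCH3), but the oxygen has H0, not H1. No other fragment satisfies the full query, so there is no match.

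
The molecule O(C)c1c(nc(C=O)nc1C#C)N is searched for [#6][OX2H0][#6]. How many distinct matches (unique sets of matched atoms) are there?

1

[#6][OX2H0][#6] is the SMARTS for an ether: an aliphatic oxygen bridging two carbons with no H on the oxygen.
Exactly one fragment in the molecule meets all constraints, giving 1 match.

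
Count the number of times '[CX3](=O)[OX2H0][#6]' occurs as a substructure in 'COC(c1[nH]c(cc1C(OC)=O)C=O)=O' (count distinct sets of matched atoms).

2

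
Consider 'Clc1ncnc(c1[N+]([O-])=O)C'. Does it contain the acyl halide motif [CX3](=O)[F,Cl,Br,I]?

No

The pattern [CX3](=O)[F,Cl,Br,I] describes a carbonyl carbon bonded to a halogen — an acyl halide.
The closest candidate here is a chloro substituent, but the Cl is not on a carbonyl carbon. No other fragment satisfies the full query, so there is no match.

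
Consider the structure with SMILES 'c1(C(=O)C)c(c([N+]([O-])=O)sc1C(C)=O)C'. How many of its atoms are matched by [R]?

5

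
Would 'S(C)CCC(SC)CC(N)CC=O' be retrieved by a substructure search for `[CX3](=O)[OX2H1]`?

The pattern [CX3](=O)[OX2H1] describes an sp2 carbon double-bonded to O and single-bonded to an -OH oxygen — a carboxylic acid.
The closest candidate here is an aldehyde (-CHO), but there is no singly-bonded oxygen on the carbonyl carbon. No other fragment satisfies the full query, so there is no match.

No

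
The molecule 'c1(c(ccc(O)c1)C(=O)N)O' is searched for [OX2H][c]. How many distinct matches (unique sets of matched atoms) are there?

2

[OX2H][c] is the SMARTS for a phenol: a hydroxyl oxygen attached to an aromatic carbon.
The molecule carries 2 separate instances of a hydroxyl group (-OH) meeting every constraint; each maps to a distinct set of atoms, giving 2 matches.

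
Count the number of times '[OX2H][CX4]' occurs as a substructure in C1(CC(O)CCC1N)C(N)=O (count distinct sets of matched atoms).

1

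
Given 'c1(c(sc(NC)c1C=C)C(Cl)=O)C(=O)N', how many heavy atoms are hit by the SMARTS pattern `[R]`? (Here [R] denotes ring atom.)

5

Check the 15 heavy atoms by environment: 1× s (aromatic, in 5-ring) → match; 4× c (aromatic, in 5-ring) → match; 5× C (acyclic) → no; 2× O (acyclic) → no; 2× N (acyclic) → no; 1× Cl (acyclic) → no.
Summing the matching environments: 1 + 4 = 5 matching atoms.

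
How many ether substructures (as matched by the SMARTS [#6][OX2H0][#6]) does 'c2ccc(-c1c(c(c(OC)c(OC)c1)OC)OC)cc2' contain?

[#6][OX2H0][#6] is the SMARTS for an ether: an aliphatic oxygen bridging two carbons with no H on the oxygen.
The molecule carries 4 separate instances of a methoxy ether (-OCH3) meeting every constraint; each maps to a distinct set of atoms, giving 4 matches.

4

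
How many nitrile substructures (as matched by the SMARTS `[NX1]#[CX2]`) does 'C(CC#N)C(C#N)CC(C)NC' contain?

[NX1]#[CX2] is the SMARTS for a nitrile: a nitrogen triple-bonded to a two-connected carbon.
The molecule carries 2 separate instances of a nitrile (-C#N) meeting every constraint; each maps to a distinct set of atoms, giving 2 matches.

2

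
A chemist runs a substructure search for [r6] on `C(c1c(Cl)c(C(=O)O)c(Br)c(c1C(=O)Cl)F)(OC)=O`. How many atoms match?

Check the 19 heavy atoms by environment: 6× c (aromatic, in 6-ring) → match; 4× C (acyclic) → no; 5× O (acyclic) → no; 2× Cl (acyclic) → no; 1× Br (acyclic) → no; 1× F (acyclic) → no.
That gives 6 matching atoms.

6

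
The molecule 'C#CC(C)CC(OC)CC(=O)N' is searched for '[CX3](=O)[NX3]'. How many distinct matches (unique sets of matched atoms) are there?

1

[CX3](=O)[NX3] is the SMARTS for an amide: a carbonyl carbon bonded to a trivalent nitrogen.
Exactly one fragment in the molecule meets all constraints, giving 1 match.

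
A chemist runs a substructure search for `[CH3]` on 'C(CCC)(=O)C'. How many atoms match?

2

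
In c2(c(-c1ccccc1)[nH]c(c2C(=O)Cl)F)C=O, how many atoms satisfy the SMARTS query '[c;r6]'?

The query [c;r6] means: aromatic carbon that belongs to a six-membered ring.
Check the 17 heavy atoms by environment: 1× n (aromatic, in 5-ring) → no; 4× c (aromatic, in 5-ring) → no; 1× F (acyclic) → no; 2× C (acyclic) → no; 2× O (acyclic) → no; 6× c (aromatic, in 6-ring) → match; 1× Cl (acyclic) → no.
That gives 6 matching atoms.

6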